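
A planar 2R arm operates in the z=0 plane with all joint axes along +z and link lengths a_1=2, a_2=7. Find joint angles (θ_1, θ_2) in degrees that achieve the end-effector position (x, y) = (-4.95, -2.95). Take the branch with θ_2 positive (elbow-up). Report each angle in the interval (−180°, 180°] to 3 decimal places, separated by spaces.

90.014 134.988

cos θ_2 = (33.2050−2²−7²)/(2·2·7) = -0.7070; θ_2 = 134.9885° (elbow-up)
β = atan2(-2.9500,-4.9500) = -149.2068°; ψ = atan2(4.9507,-2.9488) = 120.7788°
θ_1 = β − ψ = -269.9855°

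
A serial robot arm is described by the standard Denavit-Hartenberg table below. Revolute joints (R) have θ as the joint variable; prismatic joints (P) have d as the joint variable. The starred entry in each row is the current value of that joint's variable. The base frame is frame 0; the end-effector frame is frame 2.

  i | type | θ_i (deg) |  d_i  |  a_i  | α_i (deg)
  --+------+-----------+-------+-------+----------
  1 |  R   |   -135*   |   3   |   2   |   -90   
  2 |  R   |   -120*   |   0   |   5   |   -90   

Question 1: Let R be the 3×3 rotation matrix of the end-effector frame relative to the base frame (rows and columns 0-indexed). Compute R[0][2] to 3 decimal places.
-0.612

End-effector z-axis (col 2 of R) = (-0.6124,-0.6124,0.5000)
R[0][2] = -0.6124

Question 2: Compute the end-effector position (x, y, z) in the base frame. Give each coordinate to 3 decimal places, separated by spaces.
after link 1: o_1 = (-1.4142, -1.4142, 3.0000)
after link 2: o_2 = (0.3536, 0.3536, 7.3301)

0.354 0.354 7.330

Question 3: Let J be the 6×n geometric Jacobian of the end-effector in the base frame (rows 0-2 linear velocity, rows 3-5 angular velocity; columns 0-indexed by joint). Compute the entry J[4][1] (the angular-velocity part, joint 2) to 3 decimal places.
-0.707

axis z_1 = (0.7071,-0.7071,0.0000); lever o_n−o_1 = (1.7678,1.7678,4.3301)
cross product → J_v[:, 1] = (-3.0619,-3.0619,2.5000)
J_ω[:, 1] = z_1
entry J[4][1] = -0.7071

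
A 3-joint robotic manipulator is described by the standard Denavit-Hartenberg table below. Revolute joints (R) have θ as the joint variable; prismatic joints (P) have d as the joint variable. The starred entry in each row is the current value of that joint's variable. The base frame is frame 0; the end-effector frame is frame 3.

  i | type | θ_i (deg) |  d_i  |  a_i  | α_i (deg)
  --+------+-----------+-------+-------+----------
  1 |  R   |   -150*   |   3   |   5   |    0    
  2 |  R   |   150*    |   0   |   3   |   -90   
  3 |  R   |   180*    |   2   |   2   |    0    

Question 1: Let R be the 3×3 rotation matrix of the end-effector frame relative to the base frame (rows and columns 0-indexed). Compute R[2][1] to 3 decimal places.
End-effector y-axis (col 1 of R) = (-0.0000,-0.0000,1.0000)
R[2][1] = 1.0000

1.000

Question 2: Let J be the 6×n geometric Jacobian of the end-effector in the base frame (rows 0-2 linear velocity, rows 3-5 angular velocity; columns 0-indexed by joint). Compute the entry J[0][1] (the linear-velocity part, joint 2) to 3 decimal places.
axis z_1 = (0.0000,0.0000,1.0000); lever o_n−o_1 = (1.0000,2.0000,0.0000)
cross product → J_v[:, 1] = (-2.0000,1.0000,0.0000)
J_ω[:, 1] = z_1
entry J[0][1] = -2.0000

-2.000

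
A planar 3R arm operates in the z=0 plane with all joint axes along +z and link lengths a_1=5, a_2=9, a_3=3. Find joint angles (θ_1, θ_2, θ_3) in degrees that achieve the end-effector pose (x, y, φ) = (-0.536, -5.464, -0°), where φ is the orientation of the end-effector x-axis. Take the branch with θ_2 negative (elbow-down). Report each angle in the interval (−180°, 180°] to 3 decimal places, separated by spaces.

-20.810 -135.002 155.812

wrist centre = target − a_3·(cos φ, sin φ) = (-3.5360, -5.4640)
cos θ_2 = (42.3586−5²−9²)/(2·5·9) = -0.7071; θ_2 = -135.0016° (elbow-down)
β = atan2(-5.4640,-3.5360) = -122.9087°; ψ = atan2(-6.3638,-1.3641) = -102.0988°
θ_1 = β − ψ = -20.8099°
θ_3 = φ − θ_1 − θ_2 = 155.8115° (wrapped to (-180°,180°])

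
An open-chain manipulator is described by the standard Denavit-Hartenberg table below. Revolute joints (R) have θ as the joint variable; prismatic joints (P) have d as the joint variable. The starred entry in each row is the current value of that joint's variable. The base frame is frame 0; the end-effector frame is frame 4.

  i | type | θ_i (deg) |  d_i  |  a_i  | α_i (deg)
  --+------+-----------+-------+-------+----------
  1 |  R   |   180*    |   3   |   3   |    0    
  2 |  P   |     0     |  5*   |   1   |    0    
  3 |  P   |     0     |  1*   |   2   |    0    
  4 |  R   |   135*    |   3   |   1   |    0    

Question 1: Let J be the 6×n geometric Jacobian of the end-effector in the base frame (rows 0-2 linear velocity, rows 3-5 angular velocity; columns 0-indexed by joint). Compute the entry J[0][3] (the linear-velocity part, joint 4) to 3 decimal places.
0.707

axis z_3 = (0.0000,0.0000,1.0000); lever o_n−o_3 = (0.7071,-0.7071,3.0000)
cross product → J_v[:, 3] = (0.7071,0.7071,-0.0000)
J_ω[:, 3] = z_3
entry J[0][3] = 0.7071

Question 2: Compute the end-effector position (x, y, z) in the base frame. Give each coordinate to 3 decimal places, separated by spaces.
-5.293 -0.707 12.000

after link 1: o_1 = (-3.0000, 0.0000, 3.0000)
after link 2: o_2 = (-4.0000, 0.0000, 8.0000)
after link 3: o_3 = (-6.0000, 0.0000, 9.0000)
after link 4: o_4 = (-5.2929, -0.7071, 12.0000)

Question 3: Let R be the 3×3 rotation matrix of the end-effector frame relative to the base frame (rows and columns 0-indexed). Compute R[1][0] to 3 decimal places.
End-effector x-axis (col 0 of R) = (0.7071,-0.7071,0.0000)
R[1][0] = -0.7071

-0.707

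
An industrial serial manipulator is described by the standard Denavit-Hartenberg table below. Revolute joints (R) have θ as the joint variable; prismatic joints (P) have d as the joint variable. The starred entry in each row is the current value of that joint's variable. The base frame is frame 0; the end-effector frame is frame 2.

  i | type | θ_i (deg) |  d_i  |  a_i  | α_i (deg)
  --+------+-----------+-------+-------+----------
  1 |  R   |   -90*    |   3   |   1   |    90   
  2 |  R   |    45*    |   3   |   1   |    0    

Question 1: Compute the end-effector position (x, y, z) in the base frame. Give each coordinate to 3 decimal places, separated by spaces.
after link 1: o_1 = (0.0000, -1.0000, 3.0000)
after link 2: o_2 = (-3.0000, -1.7071, 3.7071)

-3.000 -1.707 3.707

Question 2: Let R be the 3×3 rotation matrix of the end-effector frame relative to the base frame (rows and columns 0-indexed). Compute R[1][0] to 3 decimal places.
End-effector x-axis (col 0 of R) = (0.0000,-0.7071,0.7071)
R[1][0] = -0.7071

-0.707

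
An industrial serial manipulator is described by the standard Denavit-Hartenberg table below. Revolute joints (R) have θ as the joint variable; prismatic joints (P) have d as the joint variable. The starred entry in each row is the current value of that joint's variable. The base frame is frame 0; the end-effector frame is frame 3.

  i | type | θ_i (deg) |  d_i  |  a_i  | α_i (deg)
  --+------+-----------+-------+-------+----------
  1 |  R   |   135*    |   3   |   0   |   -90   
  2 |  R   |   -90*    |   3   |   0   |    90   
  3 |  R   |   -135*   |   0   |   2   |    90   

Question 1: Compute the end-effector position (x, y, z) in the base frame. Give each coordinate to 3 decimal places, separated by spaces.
-1.121 -1.121 1.586

after link 1: o_1 = (0.0000, 0.0000, 3.0000)
after link 2: o_2 = (-2.1213, -2.1213, 3.0000)
after link 3: o_3 = (-1.1213, -1.1213, 1.5858)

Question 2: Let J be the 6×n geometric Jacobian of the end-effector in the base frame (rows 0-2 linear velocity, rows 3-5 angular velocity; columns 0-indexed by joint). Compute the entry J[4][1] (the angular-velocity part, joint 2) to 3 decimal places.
axis z_1 = (-0.7071,-0.7071,0.0000); lever o_n−o_1 = (-1.1213,-1.1213,-1.4142)
cross product → J_v[:, 1] = (1.0000,-1.0000,0.0000)
J_ω[:, 1] = z_1
entry J[4][1] = -0.7071

-0.707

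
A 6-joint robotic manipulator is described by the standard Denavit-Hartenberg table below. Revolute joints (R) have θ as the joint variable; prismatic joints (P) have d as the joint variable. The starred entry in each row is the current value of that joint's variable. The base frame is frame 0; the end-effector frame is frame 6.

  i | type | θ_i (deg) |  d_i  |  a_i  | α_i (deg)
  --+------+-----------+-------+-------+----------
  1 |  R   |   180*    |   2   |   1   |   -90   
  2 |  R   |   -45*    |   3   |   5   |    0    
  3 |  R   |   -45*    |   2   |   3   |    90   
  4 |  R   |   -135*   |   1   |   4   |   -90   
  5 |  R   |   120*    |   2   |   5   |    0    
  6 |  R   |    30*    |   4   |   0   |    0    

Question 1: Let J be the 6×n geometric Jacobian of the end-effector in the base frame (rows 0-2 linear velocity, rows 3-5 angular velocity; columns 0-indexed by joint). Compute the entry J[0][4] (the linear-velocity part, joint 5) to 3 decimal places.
axis z_4 = (0.0000,0.7071,0.7071); lever o_n−o_4 = (-4.3301,2.4749,6.0104)
cross product → J_v[:, 4] = (2.5000,-3.0619,3.0619)
J_ω[:, 4] = z_4
entry J[0][4] = 2.5000

2.500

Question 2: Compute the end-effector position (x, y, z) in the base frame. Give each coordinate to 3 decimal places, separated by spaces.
after link 1: o_1 = (-1.0000, 0.0000, 2.0000)
after link 2: o_2 = (-4.5355, -3.0000, 5.5355)
after link 3: o_3 = (-4.5355, -5.0000, 8.5355)
after link 4: o_4 = (-3.5355, -2.1716, 5.7071)
after link 5: o_5 = (-7.8657, -2.5251, 8.8891)
after link 6: o_6 = (-7.8657, 0.3033, 11.7175)

-7.866 0.303 11.718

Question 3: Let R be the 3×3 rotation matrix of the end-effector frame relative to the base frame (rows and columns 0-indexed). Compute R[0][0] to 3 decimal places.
-0.500

End-effector x-axis (col 0 of R) = (-0.5000,-0.6124,0.6124)
R[0][0] = -0.5000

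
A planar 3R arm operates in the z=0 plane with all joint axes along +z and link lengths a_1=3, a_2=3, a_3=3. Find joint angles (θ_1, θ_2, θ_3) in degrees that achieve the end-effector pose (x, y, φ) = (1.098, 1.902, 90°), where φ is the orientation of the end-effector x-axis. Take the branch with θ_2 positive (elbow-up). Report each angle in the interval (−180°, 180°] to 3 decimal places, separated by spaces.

wrist centre = target − a_3·(cos φ, sin φ) = (1.0980, -1.0980)
cos θ_2 = (2.4112−3²−3²)/(2·3·3) = -0.8660; θ_2 = 150.0021° (elbow-up)
β = atan2(-1.0980,1.0980) = -45.0000°; ψ = atan2(1.4999,0.4019) = 75.0011°
θ_1 = β − ψ = -120.0011°
θ_3 = φ − θ_1 − θ_2 = 59.9989° (wrapped to (-180°,180°])

-120.001 150.002 59.999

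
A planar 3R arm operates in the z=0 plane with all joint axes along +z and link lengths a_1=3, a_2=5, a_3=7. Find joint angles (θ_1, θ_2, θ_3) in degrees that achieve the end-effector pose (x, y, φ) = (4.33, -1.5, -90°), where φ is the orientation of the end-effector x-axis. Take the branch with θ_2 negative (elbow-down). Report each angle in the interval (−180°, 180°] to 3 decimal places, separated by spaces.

wrist centre = target − a_3·(cos φ, sin φ) = (4.3300, 5.5000)
cos θ_2 = (48.9989−3²−5²)/(2·3·5) = 0.5000; θ_2 = -60.0024° (elbow-down)
β = atan2(5.5000,4.3300) = 51.7876°; ψ = atan2(-4.3302,5.4998) = -38.2148°
θ_1 = β − ψ = 90.0024°
θ_3 = φ − θ_1 − θ_2 = -120.0000° (wrapped to (-180°,180°])

90.002 -60.002 -120.000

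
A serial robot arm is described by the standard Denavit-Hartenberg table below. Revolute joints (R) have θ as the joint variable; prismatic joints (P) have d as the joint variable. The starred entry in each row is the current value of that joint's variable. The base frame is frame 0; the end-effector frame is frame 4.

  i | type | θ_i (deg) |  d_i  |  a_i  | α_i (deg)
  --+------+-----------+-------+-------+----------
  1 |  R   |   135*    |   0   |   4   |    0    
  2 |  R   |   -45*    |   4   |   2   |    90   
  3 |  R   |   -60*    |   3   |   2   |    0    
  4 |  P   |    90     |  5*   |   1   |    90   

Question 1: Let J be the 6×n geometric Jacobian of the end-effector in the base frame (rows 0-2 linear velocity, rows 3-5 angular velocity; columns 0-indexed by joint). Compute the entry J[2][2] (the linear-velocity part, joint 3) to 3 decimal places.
axis z_2 = (1.0000,0.0000,0.0000); lever o_n−o_2 = (8.0000,1.8660,-1.2321)
cross product → J_v[:, 2] = (-0.0000,1.2321,1.8660)
J_ω[:, 2] = z_2
entry J[2][2] = 1.8660

1.866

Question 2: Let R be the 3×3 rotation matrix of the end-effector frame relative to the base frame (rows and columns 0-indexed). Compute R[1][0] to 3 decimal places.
0.866

End-effector x-axis (col 0 of R) = (-0.0000,0.8660,0.5000)
R[1][0] = 0.8660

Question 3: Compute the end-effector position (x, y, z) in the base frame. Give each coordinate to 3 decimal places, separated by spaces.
5.172 6.694 2.768

after link 1: o_1 = (-2.8284, 2.8284, 0.0000)
after link 2: o_2 = (-2.8284, 4.8284, 4.0000)
after link 3: o_3 = (0.1716, 5.8284, 2.2679)
after link 4: o_4 = (5.1716, 6.6945, 2.7679)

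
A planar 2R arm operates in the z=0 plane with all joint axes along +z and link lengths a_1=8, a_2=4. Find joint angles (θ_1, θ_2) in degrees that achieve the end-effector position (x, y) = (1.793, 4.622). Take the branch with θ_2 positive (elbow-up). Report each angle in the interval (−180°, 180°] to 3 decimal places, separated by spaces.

45.001 149.994

cos θ_2 = (24.5777−8²−4²)/(2·8·4) = -0.8660; θ_2 = 149.9940° (elbow-up)
β = atan2(4.6220,1.7930) = 68.7974°; ψ = atan2(2.0004,4.5361) = 23.7968°
θ_1 = β − ψ = 45.0005°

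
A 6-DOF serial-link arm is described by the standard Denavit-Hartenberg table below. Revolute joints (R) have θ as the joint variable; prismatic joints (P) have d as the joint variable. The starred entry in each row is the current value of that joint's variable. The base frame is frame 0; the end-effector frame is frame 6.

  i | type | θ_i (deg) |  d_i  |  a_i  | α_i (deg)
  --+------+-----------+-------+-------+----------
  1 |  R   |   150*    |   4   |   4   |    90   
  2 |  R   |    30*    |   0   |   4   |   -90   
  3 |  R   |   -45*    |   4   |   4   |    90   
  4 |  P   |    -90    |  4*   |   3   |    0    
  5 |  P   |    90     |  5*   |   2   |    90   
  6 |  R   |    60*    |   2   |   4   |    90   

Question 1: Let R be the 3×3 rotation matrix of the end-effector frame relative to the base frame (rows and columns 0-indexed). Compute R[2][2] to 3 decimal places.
0.483

End-effector z-axis (col 2 of R) = (-0.5950,0.6424,0.4830)
R[2][2] = 0.4830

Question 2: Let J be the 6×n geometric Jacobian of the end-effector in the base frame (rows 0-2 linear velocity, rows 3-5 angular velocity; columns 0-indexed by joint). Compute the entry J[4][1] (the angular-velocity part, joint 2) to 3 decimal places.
0.866

axis z_1 = (0.5000,0.8660,0.0000); lever o_n−o_1 = (6.1696,13.1469,-0.4443)
cross product → J_v[:, 1] = (-0.3848,0.2222,1.2304)
J_ω[:, 1] = z_1
entry J[4][1] = 0.8660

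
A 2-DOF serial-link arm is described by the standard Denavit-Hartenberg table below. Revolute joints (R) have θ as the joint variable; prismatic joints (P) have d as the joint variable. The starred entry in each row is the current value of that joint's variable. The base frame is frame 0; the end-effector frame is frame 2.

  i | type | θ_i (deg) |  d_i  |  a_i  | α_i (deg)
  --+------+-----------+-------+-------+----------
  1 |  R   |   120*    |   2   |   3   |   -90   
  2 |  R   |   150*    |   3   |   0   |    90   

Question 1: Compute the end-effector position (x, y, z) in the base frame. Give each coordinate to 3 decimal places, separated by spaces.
-4.098 1.098 2.000

after link 1: o_1 = (-1.5000, 2.5981, 2.0000)
after link 2: o_2 = (-4.0981, 1.0981, 2.0000)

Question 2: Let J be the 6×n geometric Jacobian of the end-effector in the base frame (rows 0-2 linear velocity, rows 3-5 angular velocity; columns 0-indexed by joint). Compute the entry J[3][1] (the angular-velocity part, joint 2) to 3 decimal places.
axis z_1 = (-0.8660,-0.5000,0.0000); lever o_n−o_1 = (-2.5981,-1.5000,0.0000)
cross product → J_v[:, 1] = (0.0000,-0.0000,0.0000)
J_ω[:, 1] = z_1
entry J[3][1] = -0.8660

-0.866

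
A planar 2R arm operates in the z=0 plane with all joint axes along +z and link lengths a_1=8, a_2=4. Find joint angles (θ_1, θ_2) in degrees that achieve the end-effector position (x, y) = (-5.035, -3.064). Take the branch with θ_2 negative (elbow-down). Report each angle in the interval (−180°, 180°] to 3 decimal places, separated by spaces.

-120.004 -135.007

cos θ_2 = (34.7393−8²−4²)/(2·8·4) = -0.7072; θ_2 = -135.0074° (elbow-down)
β = atan2(-3.0640,-5.0350) = -148.6778°; ψ = atan2(-2.8281,5.1712) = -28.6736°
θ_1 = β − ψ = -120.0042°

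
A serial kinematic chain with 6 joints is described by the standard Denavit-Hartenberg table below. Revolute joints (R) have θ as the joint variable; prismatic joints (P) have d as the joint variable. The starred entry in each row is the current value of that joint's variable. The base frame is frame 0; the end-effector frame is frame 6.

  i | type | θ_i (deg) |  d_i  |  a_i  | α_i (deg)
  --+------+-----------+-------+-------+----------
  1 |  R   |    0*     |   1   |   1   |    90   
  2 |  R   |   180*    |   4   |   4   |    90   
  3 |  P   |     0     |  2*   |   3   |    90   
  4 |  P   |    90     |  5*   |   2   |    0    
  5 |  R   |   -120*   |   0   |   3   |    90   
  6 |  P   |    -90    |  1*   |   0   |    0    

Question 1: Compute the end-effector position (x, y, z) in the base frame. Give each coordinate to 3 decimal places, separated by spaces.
after link 1: o_1 = (1.0000, 0.0000, 1.0000)
after link 2: o_2 = (-3.0000, -4.0000, 1.0000)
after link 3: o_3 = (-6.0000, -4.0000, 3.0000)
after link 4: o_4 = (-6.0000, 1.0000, 5.0000)
after link 5: o_5 = (-8.5981, 1.0000, 3.5000)
after link 6: o_6 = (-8.0981, 1.0000, 2.6340)

-8.098 1.000 2.634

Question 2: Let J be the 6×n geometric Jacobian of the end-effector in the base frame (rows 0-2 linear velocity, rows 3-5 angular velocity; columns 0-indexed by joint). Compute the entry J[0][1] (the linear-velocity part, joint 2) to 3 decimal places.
-1.634

axis z_1 = (0.0000,-1.0000,0.0000); lever o_n−o_1 = (-9.0981,1.0000,1.6340)
cross product → J_v[:, 1] = (-1.6340,-0.0000,-9.0981)
J_ω[:, 1] = z_1
entry J[0][1] = -1.6340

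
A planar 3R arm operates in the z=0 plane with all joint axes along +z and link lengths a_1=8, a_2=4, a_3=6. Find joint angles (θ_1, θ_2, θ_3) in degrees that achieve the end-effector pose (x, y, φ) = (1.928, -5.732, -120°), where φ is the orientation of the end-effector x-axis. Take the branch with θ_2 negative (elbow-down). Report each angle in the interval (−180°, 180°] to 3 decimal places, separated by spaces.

17.587 -150.004 12.417

wrist centre = target − a_3·(cos φ, sin φ) = (4.9280, -0.5358)
cos θ_2 = (24.5723−8²−4²)/(2·8·4) = -0.8661; θ_2 = -150.0037° (elbow-down)
β = atan2(-0.5358,4.9280) = -6.2057°; ψ = atan2(-1.9998,4.5358) = -23.7922°
θ_1 = β − ψ = 17.5865°
θ_3 = φ − θ_1 − θ_2 = 12.4172° (wrapped to (-180°,180°])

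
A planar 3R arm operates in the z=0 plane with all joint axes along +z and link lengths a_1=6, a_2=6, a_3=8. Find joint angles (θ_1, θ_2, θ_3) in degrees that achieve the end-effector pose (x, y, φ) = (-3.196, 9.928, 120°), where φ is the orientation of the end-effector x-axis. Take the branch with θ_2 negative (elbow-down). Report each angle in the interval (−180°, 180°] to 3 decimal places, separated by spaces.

149.997 -150.002 120.004

wrist centre = target − a_3·(cos φ, sin φ) = (0.8040, 2.9998)
cos θ_2 = (9.6452−6²−6²)/(2·6·6) = -0.8660; θ_2 = -150.0016° (elbow-down)
β = atan2(2.9998,0.8040) = 74.9963°; ψ = atan2(-2.9999,0.8038) = -75.0008°
θ_1 = β − ψ = 149.9971°
θ_3 = φ − θ_1 − θ_2 = 120.0045° (wrapped to (-180°,180°])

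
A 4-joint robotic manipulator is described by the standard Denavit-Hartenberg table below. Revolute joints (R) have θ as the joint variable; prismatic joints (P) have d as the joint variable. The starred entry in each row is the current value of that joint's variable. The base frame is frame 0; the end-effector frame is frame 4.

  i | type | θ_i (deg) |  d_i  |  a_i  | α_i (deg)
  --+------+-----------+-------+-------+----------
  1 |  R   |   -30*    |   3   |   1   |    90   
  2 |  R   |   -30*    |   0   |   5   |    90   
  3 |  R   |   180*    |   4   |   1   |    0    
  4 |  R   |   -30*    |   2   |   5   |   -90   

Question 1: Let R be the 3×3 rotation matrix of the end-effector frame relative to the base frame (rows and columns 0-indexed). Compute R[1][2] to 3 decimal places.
End-effector z-axis (col 2 of R) = (0.0580,0.9665,0.2500)
R[1][2] = 0.9665

0.967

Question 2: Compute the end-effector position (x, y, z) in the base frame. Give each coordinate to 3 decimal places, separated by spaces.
after link 1: o_1 = (0.8660, -0.5000, 3.0000)
after link 2: o_2 = (4.6160, -2.6651, 0.5000)
after link 3: o_3 = (2.1340, -1.2321, -2.4641)
after link 4: o_4 = (-3.2296, -1.0221, -2.0311)

-3.230 -1.022 -2.031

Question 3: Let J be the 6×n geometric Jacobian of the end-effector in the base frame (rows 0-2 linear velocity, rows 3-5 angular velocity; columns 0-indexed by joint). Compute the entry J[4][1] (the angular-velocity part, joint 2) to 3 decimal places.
axis z_1 = (-0.5000,-0.8660,0.0000); lever o_n−o_1 = (-4.0957,-0.5221,-5.0311)
cross product → J_v[:, 1] = (4.3571,-2.5155,-3.2859)
J_ω[:, 1] = z_1
entry J[4][1] = -0.8660

-0.866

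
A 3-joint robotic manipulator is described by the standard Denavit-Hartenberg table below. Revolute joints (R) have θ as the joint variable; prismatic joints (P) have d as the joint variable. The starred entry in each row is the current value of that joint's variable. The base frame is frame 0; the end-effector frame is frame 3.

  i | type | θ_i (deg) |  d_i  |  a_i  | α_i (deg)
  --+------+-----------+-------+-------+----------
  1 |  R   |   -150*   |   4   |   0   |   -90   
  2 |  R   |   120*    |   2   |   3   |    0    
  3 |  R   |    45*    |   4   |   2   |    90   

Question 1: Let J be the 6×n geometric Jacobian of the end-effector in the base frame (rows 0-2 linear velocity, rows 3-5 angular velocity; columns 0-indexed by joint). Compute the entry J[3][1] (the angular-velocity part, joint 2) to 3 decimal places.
0.500

axis z_1 = (0.5000,-0.8660,0.0000); lever o_n−o_1 = (5.9721,-3.4802,-3.1157)
cross product → J_v[:, 1] = (2.6983,1.5579,3.4319)
J_ω[:, 1] = z_1
entry J[3][1] = 0.5000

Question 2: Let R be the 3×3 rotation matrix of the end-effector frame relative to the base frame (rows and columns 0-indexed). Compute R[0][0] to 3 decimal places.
0.837

End-effector x-axis (col 0 of R) = (0.8365,0.4830,-0.2588)
R[0][0] = 0.8365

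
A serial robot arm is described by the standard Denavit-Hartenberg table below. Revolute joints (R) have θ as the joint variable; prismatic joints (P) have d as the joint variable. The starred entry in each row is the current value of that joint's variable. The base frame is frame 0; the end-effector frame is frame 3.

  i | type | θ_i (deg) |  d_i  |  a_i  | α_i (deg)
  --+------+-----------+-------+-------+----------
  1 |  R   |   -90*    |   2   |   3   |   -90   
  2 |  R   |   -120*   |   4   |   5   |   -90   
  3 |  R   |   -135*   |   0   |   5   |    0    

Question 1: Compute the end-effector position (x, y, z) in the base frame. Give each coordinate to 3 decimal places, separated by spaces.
after link 1: o_1 = (0.0000, -3.0000, 2.0000)
after link 2: o_2 = (4.0000, -0.5000, 6.3301)
after link 3: o_3 = (7.5355, -2.2678, 3.2683)

7.536 -2.268 3.268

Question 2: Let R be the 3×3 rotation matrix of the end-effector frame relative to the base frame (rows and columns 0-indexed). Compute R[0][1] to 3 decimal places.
0.707

End-effector y-axis (col 1 of R) = (0.7071,0.3536,0.6124)
R[0][1] = 0.7071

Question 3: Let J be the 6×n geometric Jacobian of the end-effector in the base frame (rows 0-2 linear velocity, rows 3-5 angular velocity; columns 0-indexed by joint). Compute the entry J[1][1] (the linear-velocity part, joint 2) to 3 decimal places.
axis z_1 = (1.0000,0.0000,0.0000); lever o_n−o_1 = (7.5355,0.7322,1.2683)
cross product → J_v[:, 1] = (0.0000,-1.2683,0.7322)
J_ω[:, 1] = z_1
entry J[1][1] = -1.2683

-1.268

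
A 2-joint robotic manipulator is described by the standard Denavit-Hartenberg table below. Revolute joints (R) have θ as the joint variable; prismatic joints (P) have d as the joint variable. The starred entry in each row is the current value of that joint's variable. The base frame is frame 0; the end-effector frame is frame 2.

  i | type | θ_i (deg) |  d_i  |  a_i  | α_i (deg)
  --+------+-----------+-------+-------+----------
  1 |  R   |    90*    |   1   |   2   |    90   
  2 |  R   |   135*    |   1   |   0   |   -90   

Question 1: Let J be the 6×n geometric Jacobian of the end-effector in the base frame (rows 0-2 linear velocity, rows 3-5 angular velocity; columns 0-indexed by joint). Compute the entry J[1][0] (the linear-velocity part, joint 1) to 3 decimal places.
1.000

axis z_0 = ẑ; lever o_n−o_0 = (1.0000,2.0000,1.0000)
cross product → J_v[:, 0] = (-2.0000,1.0000,0.0000)
J_ω[:, 0] = z_0
entry J[1][0] = 1.0000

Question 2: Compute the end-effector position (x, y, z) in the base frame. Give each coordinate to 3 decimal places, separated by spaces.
1.000 2.000 1.000

after link 1: o_1 = (0.0000, 2.0000, 1.0000)
after link 2: o_2 = (1.0000, 2.0000, 1.0000)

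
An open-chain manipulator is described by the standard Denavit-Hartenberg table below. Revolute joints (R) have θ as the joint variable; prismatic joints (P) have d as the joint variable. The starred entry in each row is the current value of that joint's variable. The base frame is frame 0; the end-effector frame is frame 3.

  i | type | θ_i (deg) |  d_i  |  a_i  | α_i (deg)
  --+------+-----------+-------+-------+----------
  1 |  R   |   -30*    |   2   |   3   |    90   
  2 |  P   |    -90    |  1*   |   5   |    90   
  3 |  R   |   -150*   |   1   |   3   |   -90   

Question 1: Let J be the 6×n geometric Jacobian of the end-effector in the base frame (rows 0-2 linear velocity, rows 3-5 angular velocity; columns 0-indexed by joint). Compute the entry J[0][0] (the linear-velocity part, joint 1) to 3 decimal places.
0.567

axis z_0 = ẑ; lever o_n−o_0 = (1.9821,-0.5670,-0.4019)
cross product → J_v[:, 0] = (0.5670,1.9821,-0.0000)
J_ω[:, 0] = z_0
entry J[0][0] = 0.5670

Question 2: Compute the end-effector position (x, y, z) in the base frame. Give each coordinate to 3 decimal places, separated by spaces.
1.982 -0.567 -0.402

after link 1: o_1 = (2.5981, -1.5000, 2.0000)
after link 2: o_2 = (2.0981, -2.3660, -3.0000)
after link 3: o_3 = (1.9821, -0.5670, -0.4019)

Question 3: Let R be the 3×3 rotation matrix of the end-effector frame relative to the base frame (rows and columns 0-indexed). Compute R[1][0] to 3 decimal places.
0.433

End-effector x-axis (col 0 of R) = (0.2500,0.4330,0.8660)
R[1][0] = 0.4330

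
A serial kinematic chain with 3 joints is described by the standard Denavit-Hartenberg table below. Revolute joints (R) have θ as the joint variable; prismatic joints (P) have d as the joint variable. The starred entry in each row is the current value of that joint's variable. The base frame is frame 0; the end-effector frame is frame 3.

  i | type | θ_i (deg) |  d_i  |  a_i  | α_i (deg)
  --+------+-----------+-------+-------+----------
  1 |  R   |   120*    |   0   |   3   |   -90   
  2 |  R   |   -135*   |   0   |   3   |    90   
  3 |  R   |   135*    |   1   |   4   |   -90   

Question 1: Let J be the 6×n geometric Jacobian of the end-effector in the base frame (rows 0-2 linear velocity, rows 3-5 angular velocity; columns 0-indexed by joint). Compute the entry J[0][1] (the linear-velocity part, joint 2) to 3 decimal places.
axis z_1 = (-0.8660,-0.5000,0.0000); lever o_n−o_1 = (-2.0353,-2.1317,-0.5858)
cross product → J_v[:, 1] = (0.2929,-0.5073,0.8284)
J_ω[:, 1] = z_1
entry J[0][1] = 0.2929

0.293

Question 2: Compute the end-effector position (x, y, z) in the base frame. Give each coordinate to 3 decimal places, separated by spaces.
after link 1: o_1 = (-1.5000, 2.5981, 0.0000)
after link 2: o_2 = (-0.4393, 0.7610, 2.1213)
after link 3: o_3 = (-3.5353, 0.4664, -0.5858)

-3.535 0.466 -0.586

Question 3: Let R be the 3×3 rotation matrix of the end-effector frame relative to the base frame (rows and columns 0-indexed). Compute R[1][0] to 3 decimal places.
0.079

End-effector x-axis (col 0 of R) = (-0.8624,0.0795,-0.5000)
R[1][0] = 0.0795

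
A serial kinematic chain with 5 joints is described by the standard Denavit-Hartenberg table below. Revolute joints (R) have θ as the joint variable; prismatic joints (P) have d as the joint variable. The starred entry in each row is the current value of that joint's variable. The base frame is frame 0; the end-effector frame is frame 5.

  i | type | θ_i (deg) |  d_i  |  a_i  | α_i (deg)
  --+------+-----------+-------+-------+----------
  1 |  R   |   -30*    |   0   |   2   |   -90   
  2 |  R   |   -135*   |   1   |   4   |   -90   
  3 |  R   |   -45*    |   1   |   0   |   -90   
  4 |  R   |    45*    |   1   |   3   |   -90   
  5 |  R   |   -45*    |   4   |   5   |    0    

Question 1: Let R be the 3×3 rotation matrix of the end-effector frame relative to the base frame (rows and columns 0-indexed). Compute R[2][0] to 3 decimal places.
End-effector x-axis (col 0 of R) = (-0.9021,0.3517,0.2500)
R[2][0] = 0.2500

0.250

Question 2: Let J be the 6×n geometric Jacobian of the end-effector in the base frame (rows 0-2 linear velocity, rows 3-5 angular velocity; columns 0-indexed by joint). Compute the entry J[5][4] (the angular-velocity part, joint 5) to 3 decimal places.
axis z_4 = (-0.3768,-0.3598,-0.8536); lever o_n−o_4 = (-6.0178,0.3195,-2.1642)
cross product → J_v[:, 4] = (1.0514,4.3210,-2.2855)
J_ω[:, 4] = z_4
entry J[5][4] = -0.8536

-0.854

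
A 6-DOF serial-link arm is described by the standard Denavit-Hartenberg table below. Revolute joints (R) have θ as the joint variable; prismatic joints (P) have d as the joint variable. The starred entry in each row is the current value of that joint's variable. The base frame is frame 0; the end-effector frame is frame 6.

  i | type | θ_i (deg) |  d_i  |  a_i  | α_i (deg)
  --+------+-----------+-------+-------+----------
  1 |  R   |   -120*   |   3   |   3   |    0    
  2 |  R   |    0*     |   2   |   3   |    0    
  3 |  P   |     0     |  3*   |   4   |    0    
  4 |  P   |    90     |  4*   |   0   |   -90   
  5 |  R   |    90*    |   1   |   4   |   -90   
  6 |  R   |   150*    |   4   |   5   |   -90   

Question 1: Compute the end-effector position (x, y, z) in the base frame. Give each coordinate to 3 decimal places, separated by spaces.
-9.214 -7.959 12.330

after link 1: o_1 = (-1.5000, -2.5981, 3.0000)
after link 2: o_2 = (-3.0000, -5.1962, 5.0000)
after link 3: o_3 = (-5.0000, -8.6603, 8.0000)
after link 4: o_4 = (-5.0000, -8.6603, 12.0000)
after link 5: o_5 = (-4.5000, -7.7942, 8.0000)
after link 6: o_6 = (-9.2141, -7.9593, 12.3301)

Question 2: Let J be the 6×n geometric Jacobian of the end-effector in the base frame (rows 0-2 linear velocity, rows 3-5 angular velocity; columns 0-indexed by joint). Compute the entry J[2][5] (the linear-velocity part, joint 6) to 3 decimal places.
axis z_5 = (-0.8660,0.5000,-0.0000); lever o_n−o_5 = (-4.7141,-0.1651,4.3301)
cross product → J_v[:, 5] = (2.1651,3.7500,2.5000)
J_ω[:, 5] = z_5
entry J[2][5] = 2.5000

2.500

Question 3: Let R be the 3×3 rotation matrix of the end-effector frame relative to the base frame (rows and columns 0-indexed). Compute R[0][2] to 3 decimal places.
End-effector z-axis (col 2 of R) = (0.4330,0.7500,0.5000)
R[0][2] = 0.4330

0.433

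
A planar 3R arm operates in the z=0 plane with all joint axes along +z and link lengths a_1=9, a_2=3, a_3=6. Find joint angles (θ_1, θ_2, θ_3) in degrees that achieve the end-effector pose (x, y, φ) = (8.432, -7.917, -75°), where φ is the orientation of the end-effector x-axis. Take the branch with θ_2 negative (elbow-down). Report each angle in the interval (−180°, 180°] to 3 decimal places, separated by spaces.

0.002 -134.991 59.989

wrist centre = target − a_3·(cos φ, sin φ) = (6.8791, -2.1214)
cos θ_2 = (51.8223−9²−3²)/(2·9·3) = -0.7070; θ_2 = -134.9908° (elbow-down)
β = atan2(-2.1214,6.8791) = -17.1393°; ψ = atan2(-2.1217,6.8790) = -17.1411°
θ_1 = β − ψ = 0.0018°
θ_3 = φ − θ_1 − θ_2 = 59.9890° (wrapped to (-180°,180°])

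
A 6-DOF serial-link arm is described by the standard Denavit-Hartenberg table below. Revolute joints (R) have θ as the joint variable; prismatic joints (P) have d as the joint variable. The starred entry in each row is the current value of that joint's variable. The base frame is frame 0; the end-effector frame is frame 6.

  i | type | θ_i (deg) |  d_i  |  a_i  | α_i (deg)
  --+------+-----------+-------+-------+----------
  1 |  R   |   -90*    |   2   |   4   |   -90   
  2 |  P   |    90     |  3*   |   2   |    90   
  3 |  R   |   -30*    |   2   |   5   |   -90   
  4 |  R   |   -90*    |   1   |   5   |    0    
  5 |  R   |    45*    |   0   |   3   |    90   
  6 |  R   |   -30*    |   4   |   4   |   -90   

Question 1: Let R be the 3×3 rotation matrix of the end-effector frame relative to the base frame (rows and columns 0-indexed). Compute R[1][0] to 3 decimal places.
End-effector x-axis (col 0 of R) = (-0.7392,-0.6124,-0.2803)
R[1][0] = -0.6124

-0.612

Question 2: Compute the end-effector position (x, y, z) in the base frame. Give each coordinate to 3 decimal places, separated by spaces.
-1.237 -18.399 -5.339

after link 1: o_1 = (0.0000, -4.0000, 2.0000)
after link 2: o_2 = (3.0000, -4.0000, 0.0000)
after link 3: o_3 = (0.5000, -6.0000, -4.3301)
after link 4: o_4 = (1.3660, -11.0000, -4.8301)
after link 5: o_5 = (0.3054, -13.1213, -6.6672)
after link 6: o_6 = (-1.2372, -18.3992, -5.3391)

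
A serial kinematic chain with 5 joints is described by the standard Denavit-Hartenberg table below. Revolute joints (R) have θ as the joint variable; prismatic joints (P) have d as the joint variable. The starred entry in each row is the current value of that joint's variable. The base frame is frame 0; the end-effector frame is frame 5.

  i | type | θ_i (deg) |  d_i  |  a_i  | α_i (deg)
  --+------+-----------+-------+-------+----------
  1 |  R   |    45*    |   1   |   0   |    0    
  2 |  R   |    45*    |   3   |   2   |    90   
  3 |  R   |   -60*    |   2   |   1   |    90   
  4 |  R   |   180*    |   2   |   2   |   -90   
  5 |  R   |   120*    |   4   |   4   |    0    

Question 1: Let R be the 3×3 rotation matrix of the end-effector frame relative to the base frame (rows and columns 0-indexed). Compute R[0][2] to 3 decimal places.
-1.000

End-effector z-axis (col 2 of R) = (-1.0000,0.0000,-0.0000)
R[0][2] = -1.0000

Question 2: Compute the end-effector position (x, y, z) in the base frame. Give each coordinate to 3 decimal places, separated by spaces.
after link 1: o_1 = (0.0000, 0.0000, 1.0000)
after link 2: o_2 = (0.0000, 2.0000, 4.0000)
after link 3: o_3 = (2.0000, 2.5000, 3.1340)
after link 4: o_4 = (2.0000, -0.2321, 3.8660)
after link 5: o_5 = (-2.0000, 3.7679, 3.8660)

-2.000 3.768 3.866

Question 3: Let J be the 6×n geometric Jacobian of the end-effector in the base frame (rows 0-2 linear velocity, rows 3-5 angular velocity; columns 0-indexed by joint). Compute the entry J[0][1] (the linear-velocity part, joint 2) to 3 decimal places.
axis z_1 = (0.0000,0.0000,1.0000); lever o_n−o_1 = (-2.0000,3.7679,2.8660)
cross product → J_v[:, 1] = (-3.7679,-2.0000,0.0000)
J_ω[:, 1] = z_1
entry J[0][1] = -3.7679

-3.768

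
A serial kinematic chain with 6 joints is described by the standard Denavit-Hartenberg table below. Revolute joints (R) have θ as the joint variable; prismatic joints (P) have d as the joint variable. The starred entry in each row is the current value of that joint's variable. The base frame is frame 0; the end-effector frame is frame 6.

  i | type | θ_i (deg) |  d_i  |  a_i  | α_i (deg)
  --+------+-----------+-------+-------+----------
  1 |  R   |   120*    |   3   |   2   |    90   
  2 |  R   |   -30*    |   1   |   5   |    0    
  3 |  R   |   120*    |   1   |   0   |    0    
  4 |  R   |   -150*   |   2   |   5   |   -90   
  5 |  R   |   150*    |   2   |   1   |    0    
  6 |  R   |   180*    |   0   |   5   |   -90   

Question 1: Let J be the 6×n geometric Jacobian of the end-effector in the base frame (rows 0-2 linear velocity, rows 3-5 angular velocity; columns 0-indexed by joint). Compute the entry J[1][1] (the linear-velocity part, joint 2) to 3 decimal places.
axis z_1 = (0.8660,0.5000,0.0000); lever o_n−o_1 = (0.0490,11.9151,-8.8301)
cross product → J_v[:, 1] = (-4.4151,7.6471,10.2942)
J_ω[:, 1] = z_1
entry J[1][1] = 7.6471

7.647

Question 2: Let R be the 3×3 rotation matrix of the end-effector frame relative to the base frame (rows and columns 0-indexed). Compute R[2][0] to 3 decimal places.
End-effector x-axis (col 0 of R) = (0.2165,0.6250,-0.7500)
R[2][0] = -0.7500

-0.750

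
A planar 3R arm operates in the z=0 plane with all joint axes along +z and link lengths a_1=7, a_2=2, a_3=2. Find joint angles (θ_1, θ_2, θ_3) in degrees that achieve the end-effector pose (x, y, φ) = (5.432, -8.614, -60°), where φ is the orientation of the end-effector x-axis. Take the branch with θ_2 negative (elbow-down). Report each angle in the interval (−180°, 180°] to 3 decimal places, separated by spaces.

-45.003 -59.991 44.994

wrist centre = target − a_3·(cos φ, sin φ) = (4.4320, -6.8819)
cos θ_2 = (67.0038−7²−2²)/(2·7·2) = 0.5001; θ_2 = -59.9909° (elbow-down)
β = atan2(-6.8819,4.4320) = -57.2183°; ψ = atan2(-1.7319,8.0003) = -12.2149°
θ_1 = β − ψ = -45.0035°
θ_3 = φ − θ_1 − θ_2 = 44.9944° (wrapped to (-180°,180°])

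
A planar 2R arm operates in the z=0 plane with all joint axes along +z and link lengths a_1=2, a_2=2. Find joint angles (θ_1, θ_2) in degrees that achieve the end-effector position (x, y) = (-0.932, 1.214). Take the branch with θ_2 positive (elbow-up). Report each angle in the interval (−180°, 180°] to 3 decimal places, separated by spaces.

cos θ_2 = (2.3424−2²−2²)/(2·2·2) = -0.7072; θ_2 = 135.0074° (elbow-up)
β = atan2(1.2140,-0.9320) = 127.5138°; ψ = atan2(1.4140,0.5856) = 67.5037°
θ_1 = β − ψ = 60.0101°

60.010 135.007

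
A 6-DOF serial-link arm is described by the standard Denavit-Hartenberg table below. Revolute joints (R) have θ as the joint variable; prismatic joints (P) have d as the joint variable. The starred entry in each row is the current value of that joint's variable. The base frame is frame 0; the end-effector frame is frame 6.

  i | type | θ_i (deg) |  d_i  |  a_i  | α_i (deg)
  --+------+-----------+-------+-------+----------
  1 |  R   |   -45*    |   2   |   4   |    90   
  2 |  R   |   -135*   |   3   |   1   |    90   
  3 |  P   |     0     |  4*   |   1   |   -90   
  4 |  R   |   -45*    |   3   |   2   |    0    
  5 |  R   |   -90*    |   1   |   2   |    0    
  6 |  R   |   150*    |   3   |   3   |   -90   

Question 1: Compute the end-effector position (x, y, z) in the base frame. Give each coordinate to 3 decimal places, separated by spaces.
-9.718 -4.425 2.816

after link 1: o_1 = (2.8284, -2.8284, 2.0000)
after link 2: o_2 = (0.2071, -4.4497, 1.2929)
after link 3: o_3 = (-2.2929, -1.9497, 3.4142)
after link 4: o_4 = (-5.8284, -2.6569, 3.4142)
after link 5: o_5 = (-6.5355, -3.3640, 5.4142)
after link 6: o_6 = (-9.7175, -4.4246, 2.8161)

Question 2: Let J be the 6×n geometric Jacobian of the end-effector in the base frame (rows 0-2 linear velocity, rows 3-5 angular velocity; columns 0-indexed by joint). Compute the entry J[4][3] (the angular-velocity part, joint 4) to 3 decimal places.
-0.707

axis z_3 = (-0.7071,-0.7071,0.0000); lever o_n−o_3 = (-7.4246,-2.4749,-0.5981)
cross product → J_v[:, 3] = (0.4229,-0.4229,-3.5000)
J_ω[:, 3] = z_3
entry J[4][3] = -0.7071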